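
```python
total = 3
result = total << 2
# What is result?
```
Trace:
  total=3
  total=3, result=12

Final answer: 12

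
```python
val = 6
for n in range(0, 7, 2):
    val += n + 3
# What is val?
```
Trace:
  val=6
  val=9, n=0
  val=14, n=2
  val=21, n=4
  val=30, n=6

Final answer: 30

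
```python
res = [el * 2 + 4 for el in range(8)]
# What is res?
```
Trace:
  el=0
  el=1
  el=2
  el=3
  el=4
  el=5
  el=6
  el=7
  res=[4, 6, 8, 10, 12, 14, 16, 18]

Final answer: [4, 6, 8, 10, 12, 14, 16, 18]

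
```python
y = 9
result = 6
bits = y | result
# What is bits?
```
Trace:
  y=9
  y=9, result=6
  y=9, result=6, bits=15

Final answer: 15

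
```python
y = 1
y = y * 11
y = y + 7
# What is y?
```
Trace:
  y=1
  y=11
  y=18

Final answer: 18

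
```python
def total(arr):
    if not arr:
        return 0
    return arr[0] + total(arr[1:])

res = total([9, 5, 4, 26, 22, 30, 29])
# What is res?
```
Call trace:
total(arr=[9, 5, 4, 26, 22, 30, 29])
  total(arr=[5, 4, 26, 22, 30, 29])
    total(arr=[4, 26, 22, 30, 29])
      total(arr=[26, 22, 30, 29])
        total(arr=[22, 30, 29])
          total(arr=[30, 29])
            total(arr=[29])
              total(arr=[])
              -> return 0
            -> return 29
          -> return 59
        -> return 81
      -> return 107
    -> return 111
  -> return 116
-> return 125

Final answer: 125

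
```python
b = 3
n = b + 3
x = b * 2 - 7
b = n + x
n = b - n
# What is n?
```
Trace:
  b=3
  b=3, n=6
  b=3, n=6, x=-1
  b=5, n=6, x=-1
  b=5, n=-1, x=-1

Final answer: -1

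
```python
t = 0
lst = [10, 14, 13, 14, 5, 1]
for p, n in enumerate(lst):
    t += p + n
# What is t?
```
Trace:
  t=0
  t=10, p=0, n=10
  t=25, p=1, n=14
  t=40, p=2, n=13
  t=57, p=3, n=14
  t=66, p=4, n=5
  t=72, p=5, n=1

Final answer: 72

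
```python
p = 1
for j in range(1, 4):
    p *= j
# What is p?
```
Trace:
  p=1
  p=1, j=1
  p=2, j=2
  p=6, j=3

Final answer: 6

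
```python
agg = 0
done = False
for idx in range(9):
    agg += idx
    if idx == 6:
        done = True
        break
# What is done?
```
Trace:
  agg=0
  agg=0, done=False
  agg=0, done=False, idx=0
  agg=1, done=False, idx=1
  agg=3, done=False, idx=2
  agg=6, done=False, idx=3
  agg=10, done=False, idx=4
  agg=15, done=False, idx=5
  agg=21, done=True, idx=6

Final answer: True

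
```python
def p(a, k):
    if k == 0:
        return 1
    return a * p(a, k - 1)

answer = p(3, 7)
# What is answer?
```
Call trace:
p(a=3, k=7)
  p(a=3, k=6)
    p(a=3, k=5)
      p(a=3, k=4)
        p(a=3, k=3)
          p(a=3, k=2)
            p(a=3, k=1)
              p(a=3, k=0)
              -> return 1
            -> return 3
          -> return 9
        -> return 27
      -> return 81
    -> return 243
  -> return 729
-> return 2187

Final answer: 2187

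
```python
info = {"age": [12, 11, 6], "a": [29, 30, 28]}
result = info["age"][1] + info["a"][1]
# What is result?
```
Trace:
  info={'age': [12, 11, 6], 'a': [29, 30, 28]}
  info={'age': [12, 11, 6], 'a': [29, 30, 28]}, result=41

Final answer: 41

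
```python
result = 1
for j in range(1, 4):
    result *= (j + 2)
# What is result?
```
Trace:
  result=1
  result=3, j=1
  result=12, j=2
  result=60, j=3

Final answer: 60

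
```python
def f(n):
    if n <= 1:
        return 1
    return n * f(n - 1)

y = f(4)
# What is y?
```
Call trace:
f(n=4)
  f(n=3)
    f(n=2)
      f(n=1)
      -> return 1
    -> return 2
  -> return 6
-> return 24

Final answer: 24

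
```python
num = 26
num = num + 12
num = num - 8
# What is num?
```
Trace:
  num=26
  num=38
  num=30

Final answer: 30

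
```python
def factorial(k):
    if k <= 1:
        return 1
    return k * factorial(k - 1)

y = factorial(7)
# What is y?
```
Call trace:
factorial(k=7)
  factorial(k=6)
    factorial(k=5)
      factorial(k=4)
        factorial(k=3)
          factorial(k=2)
            factorial(k=1)
            -> return 1
          -> return 2
        -> return 6
      -> return 24
    -> return 120
  -> return 720
-> return 5040

Final answer: 5040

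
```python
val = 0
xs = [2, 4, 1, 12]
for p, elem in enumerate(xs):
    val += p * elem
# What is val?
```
Trace:
  val=0
  val=0, p=0, elem=2
  val=4, p=1, elem=4
  val=6, p=2, elem=1
  val=42, p=3, elem=12

Final answer: 42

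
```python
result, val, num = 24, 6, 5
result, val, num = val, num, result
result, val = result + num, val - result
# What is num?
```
Trace:
  result=24, val=6, num=5
  result=6, val=5, num=24
  result=30, val=-1, num=24

Final answer: 24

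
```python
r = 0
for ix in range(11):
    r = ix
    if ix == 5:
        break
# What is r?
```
Trace:
  r=0
  r=0, ix=0
  r=1, ix=1
  r=2, ix=2
  r=3, ix=3
  r=4, ix=4
  r=5, ix=5

Final answer: 5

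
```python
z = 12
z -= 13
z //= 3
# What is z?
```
Trace:
  z=12
  z=-1
  z=-1

Final answer: -1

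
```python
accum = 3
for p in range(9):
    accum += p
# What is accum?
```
Trace:
  accum=3
  accum=3, p=0
  accum=4, p=1
  accum=6, p=2
  accum=9, p=3
  accum=13, p=4
  accum=18, p=5
  accum=24, p=6
  accum=31, p=7
  accum=39, p=8

Final answer: 39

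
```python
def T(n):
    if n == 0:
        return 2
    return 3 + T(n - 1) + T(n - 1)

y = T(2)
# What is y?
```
Call trace (a repeated sub-call is expanded the first time; later identical calls just restate its return value):
T(n=2)
  T(n=1)
    T(n=0)
    -> return 2
    T(n=0)
    -> return 2
  -> return 7
  T(n=1) -> return 7  (same call as traced above)
-> return 17

Final answer: 17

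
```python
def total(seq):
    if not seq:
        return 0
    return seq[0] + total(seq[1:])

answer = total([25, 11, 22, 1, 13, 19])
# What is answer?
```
Call trace:
total(seq=[25, 11, 22, 1, 13, 19])
  total(seq=[11, 22, 1, 13, 19])
    total(seq=[22, 1, 13, 19])
      total(seq=[1, 13, 19])
        total(seq=[13, 19])
          total(seq=[19])
            total(seq=[])
            -> return 0
          -> return 19
        -> return 32
      -> return 33
    -> return 55
  -> return 66
-> return 91

Final answer: 91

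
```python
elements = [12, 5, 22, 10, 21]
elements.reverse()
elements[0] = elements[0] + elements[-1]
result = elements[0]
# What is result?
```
Trace:
  elements=[12, 5, 22, 10, 21]
  elements=[21, 10, 22, 5, 12]
  elements=[33, 10, 22, 5, 12]
  elements=[33, 10, 22, 5, 12], result=33

Final answer: 33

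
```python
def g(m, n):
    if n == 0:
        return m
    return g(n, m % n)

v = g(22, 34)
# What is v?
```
Call trace:
g(m=22, n=34)
  g(m=34, n=22)
    g(m=22, n=12)
      g(m=12, n=10)
        g(m=10, n=2)
          g(m=2, n=0)
          -> return 2
        -> return 2
      -> return 2
    -> return 2
  -> return 2
-> return 2

Final answer: 2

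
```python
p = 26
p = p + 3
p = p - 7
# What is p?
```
Trace:
  p=26
  p=29
  p=22

Final answer: 22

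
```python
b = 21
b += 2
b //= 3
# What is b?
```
Trace:
  b=21
  b=23
  b=7

Final answer: 7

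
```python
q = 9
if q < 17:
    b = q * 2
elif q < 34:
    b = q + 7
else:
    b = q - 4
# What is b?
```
Trace:
  q=9
  q=9, b=18

Final answer: 18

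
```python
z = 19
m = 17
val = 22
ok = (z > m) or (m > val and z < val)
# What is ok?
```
Trace:
  z=19
  z=19, m=17
  z=19, m=17, val=22
  z=19, m=17, val=22, ok=True

Final answer: True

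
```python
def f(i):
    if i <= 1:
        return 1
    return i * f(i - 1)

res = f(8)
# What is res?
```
Call trace:
f(i=8)
  f(i=7)
    f(i=6)
      f(i=5)
        f(i=4)
          f(i=3)
            f(i=2)
              f(i=1)
              -> return 1
            -> return 2
          -> return 6
        -> return 24
      -> return 120
    -> return 720
  -> return 5040
-> return 40320

Final answer: 40320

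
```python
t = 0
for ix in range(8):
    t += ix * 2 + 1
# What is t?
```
Trace:
  t=0
  t=1, ix=0
  t=4, ix=1
  t=9, ix=2
  t=16, ix=3
  t=25, ix=4
  t=36, ix=5
  t=49, ix=6
  t=64, ix=7

Final answer: 64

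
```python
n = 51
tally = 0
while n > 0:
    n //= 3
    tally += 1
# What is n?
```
Trace:
  n=51
  n=51, tally=0
  n=17, tally=1
  n=5, tally=2
  n=1, tally=3
  n=0, tally=4

Final answer: 0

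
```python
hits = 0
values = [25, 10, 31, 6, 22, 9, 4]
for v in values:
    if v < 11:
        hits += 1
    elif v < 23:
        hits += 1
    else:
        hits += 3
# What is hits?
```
Trace:
  hits=0
  hits=3, v=25
  hits=4, v=10
  hits=7, v=31
  hits=8, v=6
  hits=9, v=22
  hits=10, v=9
  hits=11, v=4

Final answer: 11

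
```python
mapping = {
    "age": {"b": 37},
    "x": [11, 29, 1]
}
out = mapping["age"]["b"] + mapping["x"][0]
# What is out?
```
Trace:
  mapping={'age': {'b': 37}, 'x': [11, 29, 1]}
  mapping={'age': {'b': 37}, 'x': [11, 29, 1]}, out=48

Final answer: 48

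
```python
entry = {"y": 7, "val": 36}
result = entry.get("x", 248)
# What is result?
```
Trace:
  entry={'y': 7, 'val': 36}
  entry={'y': 7, 'val': 36}, result=248

Final answer: 248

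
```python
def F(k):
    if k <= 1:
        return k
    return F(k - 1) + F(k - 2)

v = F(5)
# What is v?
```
Call trace (a repeated sub-call is expanded the first time; later identical calls just restate its return value):
F(k=5)
  F(k=4)
    F(k=3)
      F(k=2)
        F(k=1)
        -> return 1
        F(k=0)
        -> return 0
      -> return 1
      F(k=1)
      -> return 1
    -> return 2
    F(k=2) -> return 1  (same call as traced above)
  -> return 3
  F(k=3) -> return 2  (same call as traced above)
-> return 5

Final answer: 5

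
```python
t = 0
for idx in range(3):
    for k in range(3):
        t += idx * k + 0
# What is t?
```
Trace:
  t=0
  t=0, idx=0, k=0
  t=0, idx=0, k=1
  t=0, idx=0, k=2
  t=0, idx=1, k=0
  t=1, idx=1, k=1
  t=3, idx=1, k=2
  t=3, idx=2, k=0
  t=5, idx=2, k=1
  t=9, idx=2, k=2

Final answer: 9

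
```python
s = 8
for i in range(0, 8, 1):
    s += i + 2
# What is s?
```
Trace:
  s=8
  s=10, i=0
  s=13, i=1
  s=17, i=2
  s=22, i=3
  s=28, i=4
  s=35, i=5
  s=43, i=6
  s=52, i=7

Final answer: 52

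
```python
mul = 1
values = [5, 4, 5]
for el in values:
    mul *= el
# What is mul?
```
Trace:
  mul=1
  mul=5, el=5
  mul=20, el=4
  mul=100, el=5

Final answer: 100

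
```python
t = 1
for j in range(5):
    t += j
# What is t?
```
Trace:
  t=1
  t=1, j=0
  t=2, j=1
  t=4, j=2
  t=7, j=3
  t=11, j=4

Final answer: 11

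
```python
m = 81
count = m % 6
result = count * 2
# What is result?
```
Trace:
  m=81
  m=81, count=3
  m=81, count=3, result=6

Final answer: 6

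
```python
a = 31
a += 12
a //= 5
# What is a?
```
Trace:
  a=31
  a=43
  a=8

Final answer: 8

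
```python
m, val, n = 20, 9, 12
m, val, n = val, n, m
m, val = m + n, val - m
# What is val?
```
Trace:
  m=20, val=9, n=12
  m=9, val=12, n=20
  m=29, val=3, n=20

Final answer: 3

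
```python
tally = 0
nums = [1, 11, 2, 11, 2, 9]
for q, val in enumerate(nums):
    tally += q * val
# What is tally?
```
Trace:
  tally=0
  tally=0, q=0, val=1
  tally=11, q=1, val=11
  tally=15, q=2, val=2
  tally=48, q=3, val=11
  tally=56, q=4, val=2
  tally=101, q=5, val=9

Final answer: 101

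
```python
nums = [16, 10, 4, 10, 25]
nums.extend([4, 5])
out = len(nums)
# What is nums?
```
Trace:
  nums=[16, 10, 4, 10, 25]
  nums=[16, 10, 4, 10, 25, 4, 5]
  nums=[16, 10, 4, 10, 25, 4, 5], out=7

Final answer: [16, 10, 4, 10, 25, 4, 5]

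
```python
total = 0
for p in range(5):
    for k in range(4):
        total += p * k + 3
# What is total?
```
Trace:
  total=0
  total=3, p=0, k=0
  total=6, p=0, k=1
  total=9, p=0, k=2
  total=12, p=0, k=3
  total=15, p=1, k=0
  total=19, p=1, k=1
  total=24, p=1, k=2
  total=30, p=1, k=3
  total=33, p=2, k=0
  total=38, p=2, k=1
  total=45, p=2, k=2
  total=54, p=2, k=3
  total=57, p=3, k=0
  total=63, p=3, k=1
  total=72, p=3, k=2
  total=84, p=3, k=3
  total=87, p=4, k=0
  total=94, p=4, k=1
  total=105, p=4, k=2
  total=120, p=4, k=3

Final answer: 120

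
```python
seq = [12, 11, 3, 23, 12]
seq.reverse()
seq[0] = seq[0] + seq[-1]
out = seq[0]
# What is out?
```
Trace:
  seq=[12, 11, 3, 23, 12]
  seq=[12, 23, 3, 11, 12]
  seq=[24, 23, 3, 11, 12]
  seq=[24, 23, 3, 11, 12], out=24

Final answer: 24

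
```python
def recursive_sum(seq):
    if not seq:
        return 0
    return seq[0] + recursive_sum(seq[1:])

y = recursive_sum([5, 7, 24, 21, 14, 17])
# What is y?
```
Call trace:
recursive_sum(seq=[5, 7, 24, 21, 14, 17])
  recursive_sum(seq=[7, 24, 21, 14, 17])
    recursive_sum(seq=[24, 21, 14, 17])
      recursive_sum(seq=[21, 14, 17])
        recursive_sum(seq=[14, 17])
          recursive_sum(seq=[17])
            recursive_sum(seq=[])
            -> return 0
          -> return 17
        -> return 31
      -> return 52
    -> return 76
  -> return 83
-> return 88

Final answer: 88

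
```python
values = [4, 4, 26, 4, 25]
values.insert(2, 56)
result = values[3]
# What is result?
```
Trace:
  values=[4, 4, 26, 4, 25]
  values=[4, 4, 56, 26, 4, 25]
  values=[4, 4, 56, 26, 4, 25], result=26

Final answer: 26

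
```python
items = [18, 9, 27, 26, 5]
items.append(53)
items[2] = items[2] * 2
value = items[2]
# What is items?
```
Trace:
  items=[18, 9, 27, 26, 5]
  items=[18, 9, 27, 26, 5, 53]
  items=[18, 9, 54, 26, 5, 53]
  items=[18, 9, 54, 26, 5, 53], value=54

Final answer: [18, 9, 54, 26, 5, 53]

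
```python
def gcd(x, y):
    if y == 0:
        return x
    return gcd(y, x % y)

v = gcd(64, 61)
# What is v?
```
Call trace:
gcd(x=64, y=61)
  gcd(x=61, y=3)
    gcd(x=3, y=1)
      gcd(x=1, y=0)
      -> return 1
    -> return 1
  -> return 1
-> return 1

Final answer: 1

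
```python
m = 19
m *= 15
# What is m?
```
Trace:
  m=19
  m=285

Final answer: 285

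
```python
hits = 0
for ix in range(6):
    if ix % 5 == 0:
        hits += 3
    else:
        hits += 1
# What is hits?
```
Trace:
  hits=0
  hits=3, ix=0
  hits=4, ix=1
  hits=5, ix=2
  hits=6, ix=3
  hits=7, ix=4
  hits=10, ix=5

Final answer: 10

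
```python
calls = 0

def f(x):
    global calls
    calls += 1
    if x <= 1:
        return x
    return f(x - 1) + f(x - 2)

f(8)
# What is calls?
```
Call trace (a repeated sub-call is expanded the first time; later identical calls just restate its return value):
f(x=8)
  f(x=7)
    f(x=6)
      f(x=5)
        f(x=4)
          f(x=3)
            f(x=2)
              f(x=1)
              -> return 1
              f(x=0)
              -> return 0
            -> return 1
            f(x=1)
            -> return 1
          -> return 2
          f(x=2) -> return 1  (same call as traced above)
        -> return 3
        f(x=3) -> return 2  (same call as traced above)
      -> return 5
      f(x=4) -> return 3  (same call as traced above)
    -> return 8
    f(x=5) -> return 5  (same call as traced above)
  -> return 13
  f(x=6) -> return 8  (same call as traced above)
-> return 21

calls is incremented once per call, so count the calls in each subtree. Let C(x) = number of calls made by f(x).
C(0) = C(1) = 1 (base case, no recursion); C(x) = 1 + C(x - 1) + C(x - 2) otherwise.
C(2) = 1 + C(1) + C(0) = 1 + 1 + 1 = 3
C(3) = 1 + C(2) + C(1) = 1 + 3 + 1 = 5
C(4) = 1 + C(3) + C(2) = 1 + 5 + 3 = 9
C(5) = 1 + C(4) + C(3) = 1 + 9 + 5 = 15
C(6) = 1 + C(5) + C(4) = 1 + 15 + 9 = 25
C(7) = 1 + C(6) + C(5) = 1 + 25 + 15 = 41
C(8) = 1 + C(7) + C(6) = 1 + 41 + 25 = 67
calls = C(8) = 67

Final answer: 67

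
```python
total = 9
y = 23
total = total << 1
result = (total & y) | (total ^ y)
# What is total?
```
Trace:
  total=9
  total=9, y=23
  total=18, y=23
  total=18, y=23, result=23

Final answer: 18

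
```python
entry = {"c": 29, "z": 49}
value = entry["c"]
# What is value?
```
Trace:
  entry={'c': 29, 'z': 49}
  entry={'c': 29, 'z': 49}, value=29

Final answer: 29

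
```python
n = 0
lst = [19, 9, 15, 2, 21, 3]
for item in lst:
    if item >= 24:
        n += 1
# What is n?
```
Trace:
  n=0
  n=0, item=19
  n=0, item=9
  n=0, item=15
  n=0, item=2
  n=0, item=21
  n=0, item=3

Final answer: 0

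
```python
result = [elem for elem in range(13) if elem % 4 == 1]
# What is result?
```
Trace:
  elem=0
  elem=1
  elem=2
  elem=3
  elem=4
  elem=5
  elem=6
  elem=7
  elem=8
  elem=9
  elem=10
  elem=11
  elem=12
  result=[1, 5, 9]

Final answer: [1, 5, 9]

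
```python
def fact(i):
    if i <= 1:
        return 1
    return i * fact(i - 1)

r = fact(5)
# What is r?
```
Call trace:
fact(i=5)
  fact(i=4)
    fact(i=3)
      fact(i=2)
        fact(i=1)
        -> return 1
      -> return 2
    -> return 6
  -> return 24
-> return 120

Final answer: 120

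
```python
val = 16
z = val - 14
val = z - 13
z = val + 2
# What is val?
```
Trace:
  val=16
  val=16, z=2
  val=-11, z=2
  val=-11, z=-9

Final answer: -11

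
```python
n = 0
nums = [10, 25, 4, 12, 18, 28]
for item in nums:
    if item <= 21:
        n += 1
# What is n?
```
Trace:
  n=0
  n=1, item=10
  n=1, item=25
  n=2, item=4
  n=3, item=12
  n=4, item=18
  n=4, item=28

Final answer: 4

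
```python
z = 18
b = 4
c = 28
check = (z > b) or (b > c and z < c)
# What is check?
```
Trace:
  z=18
  z=18, b=4
  z=18, b=4, c=28
  z=18, b=4, c=28, check=True

Final answer: True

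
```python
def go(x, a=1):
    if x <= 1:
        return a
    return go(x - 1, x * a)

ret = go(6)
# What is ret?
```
Call trace:
go(x=6, a=1)
  go(x=5, a=6)
    go(x=4, a=30)
      go(x=3, a=120)
        go(x=2, a=360)
          go(x=1, a=720)
          -> return 720
        -> return 720
      -> return 720
    -> return 720
  -> return 720
-> return 720

Final answer: 720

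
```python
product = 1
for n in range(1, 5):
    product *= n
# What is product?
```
Trace:
  product=1
  product=1, n=1
  product=2, n=2
  product=6, n=3
  product=24, n=4

Final answer: 24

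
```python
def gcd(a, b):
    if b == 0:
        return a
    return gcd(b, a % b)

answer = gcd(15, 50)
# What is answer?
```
Call trace:
gcd(a=15, b=50)
  gcd(a=50, b=15)
    gcd(a=15, b=5)
      gcd(a=5, b=0)
      -> return 5
    -> return 5
  -> return 5
-> return 5

Final answer: 5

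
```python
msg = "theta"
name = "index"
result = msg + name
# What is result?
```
Trace:
  msg='theta'
  msg='theta', name='index'
  msg='theta', name='index', result='thetaindex'

Final answer: 'thetaindex'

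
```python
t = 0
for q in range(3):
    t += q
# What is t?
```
Trace:
  t=0
  t=0, q=0
  t=1, q=1
  t=3, q=2

Final answer: 3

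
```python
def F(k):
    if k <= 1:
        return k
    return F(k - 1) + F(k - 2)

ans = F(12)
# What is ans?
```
Call trace (a repeated sub-call is expanded the first time; later identical calls just restate its return value):
F(k=12)
  F(k=11)
    F(k=10)
      F(k=9)
        F(k=8)
          F(k=7)
            F(k=6)
              F(k=5)
                F(k=4)
                  F(k=3)
                    F(k=2)
                      F(k=1)
                      -> return 1
                      F(k=0)
                      -> return 0
                    -> return 1
                    F(k=1)
                    -> return 1
                  -> return 2
                  F(k=2) -> return 1  (same call as traced above)
                -> return 3
                F(k=3) -> return 2  (same call as traced above)
              -> return 5
              F(k=4) -> return 3  (same call as traced above)
            -> return 8
            F(k=5) -> return 5  (same call as traced above)
          -> return 13
          F(k=6) -> return 8  (same call as traced above)
        -> return 21
        F(k=7) -> return 13  (same call as traced above)
      -> return 34
      F(k=8) -> return 21  (same call as traced above)
    -> return 55
    F(k=9) -> return 34  (same call as traced above)
  -> return 89
  F(k=10) -> return 55  (same call as traced above)
-> return 144

Final answer: 144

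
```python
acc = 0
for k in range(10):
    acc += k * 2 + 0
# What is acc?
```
Trace:
  acc=0
  acc=0, k=0
  acc=2, k=1
  acc=6, k=2
  acc=12, k=3
  acc=20, k=4
  acc=30, k=5
  acc=42, k=6
  acc=56, k=7
  acc=72, k=8
  acc=90, k=9

Final answer: 90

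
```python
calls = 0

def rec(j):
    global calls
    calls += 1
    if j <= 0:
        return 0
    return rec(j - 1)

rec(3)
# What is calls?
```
Call trace:
rec(j=3)
  rec(j=2)
    rec(j=1)
      rec(j=0)
      -> return 0
    -> return 0
  -> return 0
-> return 0

calls is incremented once per call. rec is entered once for each j = 3, 2, 1, 0 (the j <= 0 call returns without recursing), i.e. 3 + 1 calls.
calls = 4

Final answer: 4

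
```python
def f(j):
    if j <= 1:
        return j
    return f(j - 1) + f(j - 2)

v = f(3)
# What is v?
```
Call trace:
f(j=3)
  f(j=2)
    f(j=1)
    -> return 1
    f(j=0)
    -> return 0
  -> return 1
  f(j=1)
  -> return 1
-> return 2

Final answer: 2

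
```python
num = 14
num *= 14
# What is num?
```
Trace:
  num=14
  num=196

Final answer: 196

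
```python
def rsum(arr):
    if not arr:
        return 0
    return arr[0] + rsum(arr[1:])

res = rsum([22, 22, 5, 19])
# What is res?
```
Call trace:
rsum(arr=[22, 22, 5, 19])
  rsum(arr=[22, 5, 19])
    rsum(arr=[5, 19])
      rsum(arr=[19])
        rsum(arr=[])
        -> return 0
      -> return 19
    -> return 24
  -> return 46
-> return 68

Final answer: 68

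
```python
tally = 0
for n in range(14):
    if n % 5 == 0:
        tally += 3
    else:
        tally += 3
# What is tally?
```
Trace:
  tally=0
  tally=3, n=0
  tally=6, n=1
  tally=9, n=2
  tally=12, n=3
  tally=15, n=4
  tally=18, n=5
  tally=21, n=6
  tally=24, n=7
  tally=27, n=8
  tally=30, n=9
  tally=33, n=10
  tally=36, n=11
  tally=39, n=12
  tally=42, n=13

Final answer: 42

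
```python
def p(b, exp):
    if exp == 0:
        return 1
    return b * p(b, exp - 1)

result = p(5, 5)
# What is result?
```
Call trace:
p(b=5, exp=5)
  p(b=5, exp=4)
    p(b=5, exp=3)
      p(b=5, exp=2)
        p(b=5, exp=1)
          p(b=5, exp=0)
          -> return 1
        -> return 5
      -> return 25
    -> return 125
  -> return 625
-> return 3125

Final answer: 3125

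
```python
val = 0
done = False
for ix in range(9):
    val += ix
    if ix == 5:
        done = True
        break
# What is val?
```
Trace:
  val=0
  val=0, done=False
  val=0, done=False, ix=0
  val=1, done=False, ix=1
  val=3, done=False, ix=2
  val=6, done=False, ix=3
  val=10, done=False, ix=4
  val=15, done=True, ix=5

Final answer: 15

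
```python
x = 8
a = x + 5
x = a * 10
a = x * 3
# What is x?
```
Trace:
  x=8
  x=8, a=13
  x=130, a=13
  x=130, a=390

Final answer: 130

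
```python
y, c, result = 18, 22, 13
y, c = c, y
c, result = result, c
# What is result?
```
Trace:
  y=18, c=22, result=13
  y=22, c=18, result=13
  y=22, c=13, result=18

Final answer: 18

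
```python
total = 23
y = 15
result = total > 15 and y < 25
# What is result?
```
Trace:
  total=23
  total=23, y=15
  total=23, y=15, result=True

Final answer: True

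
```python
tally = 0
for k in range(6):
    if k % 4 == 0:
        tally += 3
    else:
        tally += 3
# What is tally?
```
Trace:
  tally=0
  tally=3, k=0
  tally=6, k=1
  tally=9, k=2
  tally=12, k=3
  tally=15, k=4
  tally=18, k=5

Final answer: 18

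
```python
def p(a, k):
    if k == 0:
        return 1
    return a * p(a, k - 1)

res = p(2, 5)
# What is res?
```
Call trace:
p(a=2, k=5)
  p(a=2, k=4)
    p(a=2, k=3)
      p(a=2, k=2)
        p(a=2, k=1)
          p(a=2, k=0)
          -> return 1
        -> return 2
      -> return 4
    -> return 8
  -> return 16
-> return 32

Final answer: 32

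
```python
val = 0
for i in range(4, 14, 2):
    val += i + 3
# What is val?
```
Trace:
  val=0
  val=7, i=4
  val=16, i=6
  val=27, i=8
  val=40, i=10
  val=55, i=12

Final answer: 55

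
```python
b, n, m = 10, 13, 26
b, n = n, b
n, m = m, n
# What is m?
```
Trace:
  b=10, n=13, m=26
  b=13, n=10, m=26
  b=13, n=26, m=10

Final answer: 10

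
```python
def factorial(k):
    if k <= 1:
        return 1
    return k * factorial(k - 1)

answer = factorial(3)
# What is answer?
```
Call trace:
factorial(k=3)
  factorial(k=2)
    factorial(k=1)
    -> return 1
  -> return 2
-> return 6

Final answer: 6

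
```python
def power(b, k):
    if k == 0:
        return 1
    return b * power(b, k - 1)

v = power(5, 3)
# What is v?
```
Call trace:
power(b=5, k=3)
  power(b=5, k=2)
    power(b=5, k=1)
      power(b=5, k=0)
      -> return 1
    -> return 5
  -> return 25
-> return 125

Final answer: 125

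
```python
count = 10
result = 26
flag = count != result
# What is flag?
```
Trace:
  count=10
  count=10, result=26
  count=10, result=26, flag=True

Final answer: True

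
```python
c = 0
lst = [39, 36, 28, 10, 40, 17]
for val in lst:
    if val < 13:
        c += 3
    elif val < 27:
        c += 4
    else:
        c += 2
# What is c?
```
Trace:
  c=0
  c=2, val=39
  c=4, val=36
  c=6, val=28
  c=9, val=10
  c=11, val=40
  c=15, val=17

Final answer: 15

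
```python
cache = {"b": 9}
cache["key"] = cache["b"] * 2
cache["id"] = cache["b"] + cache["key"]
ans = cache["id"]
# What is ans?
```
Trace:
  cache={'b': 9}
  cache={'b': 9, 'key': 18}
  cache={'b': 9, 'key': 18, 'id': 27}
  cache={'b': 9, 'key': 18, 'id': 27}, ans=27

Final answer: 27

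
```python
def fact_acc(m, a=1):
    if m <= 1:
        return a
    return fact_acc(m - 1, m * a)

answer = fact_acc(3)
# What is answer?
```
Call trace:
fact_acc(m=3, a=1)
  fact_acc(m=2, a=3)
    fact_acc(m=1, a=6)
    -> return 6
  -> return 6
-> return 6

Final answer: 6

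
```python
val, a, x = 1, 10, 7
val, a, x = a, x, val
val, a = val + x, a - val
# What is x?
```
Trace:
  val=1, a=10, x=7
  val=10, a=7, x=1
  val=11, a=-3, x=1

Final answer: 1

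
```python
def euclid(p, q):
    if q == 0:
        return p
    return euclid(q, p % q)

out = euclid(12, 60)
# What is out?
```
Call trace:
euclid(p=12, q=60)
  euclid(p=60, q=12)
    euclid(p=12, q=0)
    -> return 12
  -> return 12
-> return 12

Final answer: 12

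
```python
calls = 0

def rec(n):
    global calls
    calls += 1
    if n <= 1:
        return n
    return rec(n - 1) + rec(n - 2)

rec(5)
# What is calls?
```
Call trace (a repeated sub-call is expanded the first time; later identical calls just restate its return value):
rec(n=5)
  rec(n=4)
    rec(n=3)
      rec(n=2)
        rec(n=1)
        -> return 1
        rec(n=0)
        -> return 0
      -> return 1
      rec(n=1)
      -> return 1
    -> return 2
    rec(n=2) -> return 1  (same call as traced above)
  -> return 3
  rec(n=3) -> return 2  (same call as traced above)
-> return 5

calls is incremented once per call, so count the calls in each subtree. Let C(n) = number of calls made by rec(n).
C(0) = C(1) = 1 (base case, no recursion); C(n) = 1 + C(n - 1) + C(n - 2) otherwise.
C(2) = 1 + C(1) + C(0) = 1 + 1 + 1 = 3
C(3) = 1 + C(2) + C(1) = 1 + 3 + 1 = 5
C(4) = 1 + C(3) + C(2) = 1 + 5 + 3 = 9
C(5) = 1 + C(4) + C(3) = 1 + 9 + 5 = 15
calls = C(5) = 15

Final answer: 15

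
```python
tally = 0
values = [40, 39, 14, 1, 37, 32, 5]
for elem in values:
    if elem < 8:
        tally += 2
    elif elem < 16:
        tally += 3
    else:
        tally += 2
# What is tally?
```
Trace:
  tally=0
  tally=2, elem=40
  tally=4, elem=39
  tally=7, elem=14
  tally=9, elem=1
  tally=11, elem=37
  tally=13, elem=32
  tally=15, elem=5

Final answer: 15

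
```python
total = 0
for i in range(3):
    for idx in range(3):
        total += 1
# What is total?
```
Trace:
  total=0
  total=1, i=0, idx=0
  total=2, i=0, idx=1
  total=3, i=0, idx=2
  total=4, i=1, idx=0
  total=5, i=1, idx=1
  total=6, i=1, idx=2
  total=7, i=2, idx=0
  total=8, i=2, idx=1
  total=9, i=2, idx=2

Final answer: 9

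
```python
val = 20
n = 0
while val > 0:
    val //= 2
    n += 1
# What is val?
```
Trace:
  val=20
  val=20, n=0
  val=10, n=1
  val=5, n=2
  val=2, n=3
  val=1, n=4
  val=0, n=5

Final answer: 0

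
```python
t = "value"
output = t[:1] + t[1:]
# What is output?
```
Trace:
  t='value'
  t='value', output='value'

Final answer: 'value'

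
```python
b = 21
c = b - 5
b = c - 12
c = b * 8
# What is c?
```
Trace:
  b=21
  b=21, c=16
  b=4, c=16
  b=4, c=32

Final answer: 32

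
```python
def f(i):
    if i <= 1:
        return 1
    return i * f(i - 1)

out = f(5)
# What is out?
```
Call trace:
f(i=5)
  f(i=4)
    f(i=3)
      f(i=2)
        f(i=1)
        -> return 1
      -> return 2
    -> return 6
  -> return 24
-> return 120

Final answer: 120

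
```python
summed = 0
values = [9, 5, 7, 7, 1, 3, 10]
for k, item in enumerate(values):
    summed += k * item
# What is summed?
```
Trace:
  summed=0
  summed=0, k=0, item=9
  summed=5, k=1, item=5
  summed=19, k=2, item=7
  summed=40, k=3, item=7
  summed=44, k=4, item=1
  summed=59, k=5, item=3
  summed=119, k=6, item=10

Final answer: 119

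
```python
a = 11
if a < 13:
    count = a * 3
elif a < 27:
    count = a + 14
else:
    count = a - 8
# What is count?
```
Trace:
  a=11
  a=11, count=33

Final answer: 33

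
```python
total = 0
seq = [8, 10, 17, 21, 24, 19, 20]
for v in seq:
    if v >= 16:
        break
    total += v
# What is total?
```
Trace:
  total=0
  total=8, v=8
  total=18, v=10
  total=18, v=17

Final answer: 18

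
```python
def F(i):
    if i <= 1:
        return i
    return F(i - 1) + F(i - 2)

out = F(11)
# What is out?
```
Call trace (a repeated sub-call is expanded the first time; later identical calls just restate its return value):
F(i=11)
  F(i=10)
    F(i=9)
      F(i=8)
        F(i=7)
          F(i=6)
            F(i=5)
              F(i=4)
                F(i=3)
                  F(i=2)
                    F(i=1)
                    -> return 1
                    F(i=0)
                    -> return 0
                  -> return 1
                  F(i=1)
                  -> return 1
                -> return 2
                F(i=2) -> return 1  (same call as traced above)
              -> return 3
              F(i=3) -> return 2  (same call as traced above)
            -> return 5
            F(i=4) -> return 3  (same call as traced above)
          -> return 8
          F(i=5) -> return 5  (same call as traced above)
        -> return 13
        F(i=6) -> return 8  (same call as traced above)
      -> return 21
      F(i=7) -> return 13  (same call as traced above)
    -> return 34
    F(i=8) -> return 21  (same call as traced above)
  -> return 55
  F(i=9) -> return 34  (same call as traced above)
-> return 89

Final answer: 89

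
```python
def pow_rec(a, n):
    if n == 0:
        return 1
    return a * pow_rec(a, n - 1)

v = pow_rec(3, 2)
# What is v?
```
Call trace:
pow_rec(a=3, n=2)
  pow_rec(a=3, n=1)
    pow_rec(a=3, n=0)
    -> return 1
  -> return 3
-> return 9

Final answer: 9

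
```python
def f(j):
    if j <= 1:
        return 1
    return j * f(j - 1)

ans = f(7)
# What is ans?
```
Call trace:
f(j=7)
  f(j=6)
    f(j=5)
      f(j=4)
        f(j=3)
          f(j=2)
            f(j=1)
            -> return 1
          -> return 2
        -> return 6
      -> return 24
    -> return 120
  -> return 720
-> return 5040

Final answer: 5040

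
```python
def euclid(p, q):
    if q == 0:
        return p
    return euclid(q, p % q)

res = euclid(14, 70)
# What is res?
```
Call trace:
euclid(p=14, q=70)
  euclid(p=70, q=14)
    euclid(p=14, q=0)
    -> return 14
  -> return 14
-> return 14

Final answer: 14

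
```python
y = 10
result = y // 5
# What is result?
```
Trace:
  y=10
  y=10, result=2

Final answer: 2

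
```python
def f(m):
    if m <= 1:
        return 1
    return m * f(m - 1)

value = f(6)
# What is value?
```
Call trace:
f(m=6)
  f(m=5)
    f(m=4)
      f(m=3)
        f(m=2)
          f(m=1)
          -> return 1
        -> return 2
      -> return 6
    -> return 24
  -> return 120
-> return 720

Final answer: 720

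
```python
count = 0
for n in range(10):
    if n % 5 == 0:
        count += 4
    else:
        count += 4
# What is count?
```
Trace:
  count=0
  count=4, n=0
  count=8, n=1
  count=12, n=2
  count=16, n=3
  count=20, n=4
  count=24, n=5
  count=28, n=6
  count=32, n=7
  count=36, n=8
  count=40, n=9

Final answer: 40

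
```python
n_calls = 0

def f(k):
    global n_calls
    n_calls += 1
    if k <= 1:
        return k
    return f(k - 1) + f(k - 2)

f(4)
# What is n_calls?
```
Call trace (a repeated sub-call is expanded the first time; later identical calls just restate its return value):
f(k=4)
  f(k=3)
    f(k=2)
      f(k=1)
      -> return 1
      f(k=0)
      -> return 0
    -> return 1
    f(k=1)
    -> return 1
  -> return 2
  f(k=2) -> return 1  (same call as traced above)
-> return 3

n_calls is incremented once per call, so count the calls in each subtree. Let C(k) = number of calls made by f(k).
C(0) = C(1) = 1 (base case, no recursion); C(k) = 1 + C(k - 1) + C(k - 2) otherwise.
C(2) = 1 + C(1) + C(0) = 1 + 1 + 1 = 3
C(3) = 1 + C(2) + C(1) = 1 + 3 + 1 = 5
C(4) = 1 + C(3) + C(2) = 1 + 5 + 3 = 9
n_calls = C(4) = 9

Final answer: 9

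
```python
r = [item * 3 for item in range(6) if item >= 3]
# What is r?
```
Trace:
  item=0
  item=1
  item=2
  item=3
  item=4
  item=5
  r=[9, 12, 15]

Final answer: [9, 12, 15]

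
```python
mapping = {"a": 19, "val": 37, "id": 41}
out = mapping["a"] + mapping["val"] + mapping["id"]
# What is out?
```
Trace:
  mapping={'a': 19, 'val': 37, 'id': 41}
  mapping={'a': 19, 'val': 37, 'id': 41}, out=97

Final answer: 97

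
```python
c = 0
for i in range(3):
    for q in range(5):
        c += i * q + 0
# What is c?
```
Trace:
  c=0
  c=0, i=0, q=0
  c=0, i=0, q=1
  c=0, i=0, q=2
  c=0, i=0, q=3
  c=0, i=0, q=4
  c=0, i=1, q=0
  c=1, i=1, q=1
  c=3, i=1, q=2
  c=6, i=1, q=3
  c=10, i=1, q=4
  c=10, i=2, q=0
  c=12, i=2, q=1
  c=16, i=2, q=2
  c=22, i=2, q=3
  c=30, i=2, q=4

Final answer: 30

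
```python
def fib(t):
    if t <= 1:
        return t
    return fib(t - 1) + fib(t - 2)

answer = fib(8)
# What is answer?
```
Call trace (a repeated sub-call is expanded the first time; later identical calls just restate its return value):
fib(t=8)
  fib(t=7)
    fib(t=6)
      fib(t=5)
        fib(t=4)
          fib(t=3)
            fib(t=2)
              fib(t=1)
              -> return 1
              fib(t=0)
              -> return 0
            -> return 1
            fib(t=1)
            -> return 1
          -> return 2
          fib(t=2) -> return 1  (same call as traced above)
        -> return 3
        fib(t=3) -> return 2  (same call as traced above)
      -> return 5
      fib(t=4) -> return 3  (same call as traced above)
    -> return 8
    fib(t=5) -> return 5  (same call as traced above)
  -> return 13
  fib(t=6) -> return 8  (same call as traced above)
-> return 21

Final answer: 21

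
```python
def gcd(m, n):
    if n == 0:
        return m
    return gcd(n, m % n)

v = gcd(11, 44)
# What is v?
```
Call trace:
gcd(m=11, n=44)
  gcd(m=44, n=11)
    gcd(m=11, n=0)
    -> return 11
  -> return 11
-> return 11

Final answer: 11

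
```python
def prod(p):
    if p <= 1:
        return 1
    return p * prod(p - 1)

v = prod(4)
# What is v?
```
Call trace:
prod(p=4)
  prod(p=3)
    prod(p=2)
      prod(p=1)
      -> return 1
    -> return 2
  -> return 6
-> return 24

Final answer: 24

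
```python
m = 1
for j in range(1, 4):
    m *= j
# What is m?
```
Trace:
  m=1
  m=1, j=1
  m=2, j=2
  m=6, j=3

Final answer: 6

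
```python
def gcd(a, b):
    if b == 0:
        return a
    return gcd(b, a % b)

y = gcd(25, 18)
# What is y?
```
Call trace:
gcd(a=25, b=18)
  gcd(a=18, b=7)
    gcd(a=7, b=4)
      gcd(a=4, b=3)
        gcd(a=3, b=1)
          gcd(a=1, b=0)
          -> return 1
        -> return 1
      -> return 1
    -> return 1
  -> return 1
-> return 1

Final answer: 1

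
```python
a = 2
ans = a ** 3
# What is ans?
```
Trace:
  a=2
  a=2, ans=8

Final answer: 8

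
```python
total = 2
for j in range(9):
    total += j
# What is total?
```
Trace:
  total=2
  total=2, j=0
  total=3, j=1
  total=5, j=2
  total=8, j=3
  total=12, j=4
  total=17, j=5
  total=23, j=6
  total=30, j=7
  total=38, j=8

Final answer: 38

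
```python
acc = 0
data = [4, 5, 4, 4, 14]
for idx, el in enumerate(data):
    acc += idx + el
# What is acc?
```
Trace:
  acc=0
  acc=4, idx=0, el=4
  acc=10, idx=1, el=5
  acc=16, idx=2, el=4
  acc=23, idx=3, el=4
  acc=41, idx=4, el=14

Final answer: 41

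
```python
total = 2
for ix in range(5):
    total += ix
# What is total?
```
Trace:
  total=2
  total=2, ix=0
  total=3, ix=1
  total=5, ix=2
  total=8, ix=3
  total=12, ix=4

Final answer: 12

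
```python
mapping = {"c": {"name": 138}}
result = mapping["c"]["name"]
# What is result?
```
Trace:
  mapping={'c': {'name': 138}}
  mapping={'c': {'name': 138}}, result=138

Final answer: 138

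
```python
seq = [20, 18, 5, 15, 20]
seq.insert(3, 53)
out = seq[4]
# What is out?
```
Trace:
  seq=[20, 18, 5, 15, 20]
  seq=[20, 18, 5, 53, 15, 20]
  seq=[20, 18, 5, 53, 15, 20], out=15

Final answer: 15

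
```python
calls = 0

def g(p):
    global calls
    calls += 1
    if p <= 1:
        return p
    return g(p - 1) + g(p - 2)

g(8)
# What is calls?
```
Call trace (a repeated sub-call is expanded the first time; later identical calls just restate its return value):
g(p=8)
  g(p=7)
    g(p=6)
      g(p=5)
        g(p=4)
          g(p=3)
            g(p=2)
              g(p=1)
              -> return 1
              g(p=0)
              -> return 0
            -> return 1
            g(p=1)
            -> return 1
          -> return 2
          g(p=2) -> return 1  (same call as traced above)
        -> return 3
        g(p=3) -> return 2  (same call as traced above)
      -> return 5
      g(p=4) -> return 3  (same call as traced above)
    -> return 8
    g(p=5) -> return 5  (same call as traced above)
  -> return 13
  g(p=6) -> return 8  (same call as traced above)
-> return 21

calls is incremented once per call, so count the calls in each subtree. Let C(p) = number of calls made by g(p).
C(0) = C(1) = 1 (base case, no recursion); C(p) = 1 + C(p - 1) + C(p - 2) otherwise.
C(2) = 1 + C(1) + C(0) = 1 + 1 + 1 = 3
C(3) = 1 + C(2) + C(1) = 1 + 3 + 1 = 5
C(4) = 1 + C(3) + C(2) = 1 + 5 + 3 = 9
C(5) = 1 + C(4) + C(3) = 1 + 9 + 5 = 15
C(6) = 1 + C(5) + C(4) = 1 + 15 + 9 = 25
C(7) = 1 + C(6) + C(5) = 1 + 25 + 15 = 41
C(8) = 1 + C(7) + C(6) = 1 + 41 + 25 = 67
calls = C(8) = 67

Final answer: 67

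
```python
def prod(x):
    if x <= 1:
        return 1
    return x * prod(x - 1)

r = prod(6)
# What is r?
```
Call trace:
prod(x=6)
  prod(x=5)
    prod(x=4)
      prod(x=3)
        prod(x=2)
          prod(x=1)
          -> return 1
        -> return 2
      -> return 6
    -> return 24
  -> return 120
-> return 720

Final answer: 720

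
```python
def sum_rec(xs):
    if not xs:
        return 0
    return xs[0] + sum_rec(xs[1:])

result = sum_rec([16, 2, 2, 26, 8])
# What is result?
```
Call trace:
sum_rec(xs=[16, 2, 2, 26, 8])
  sum_rec(xs=[2, 2, 26, 8])
    sum_rec(xs=[2, 26, 8])
      sum_rec(xs=[26, 8])
        sum_rec(xs=[8])
          sum_rec(xs=[])
          -> return 0
        -> return 8
      -> return 34
    -> return 36
  -> return 38
-> return 54

Final answer: 54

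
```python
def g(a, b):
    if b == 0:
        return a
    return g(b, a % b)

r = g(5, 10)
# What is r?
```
Call trace:
g(a=5, b=10)
  g(a=10, b=5)
    g(a=5, b=0)
    -> return 5
  -> return 5
-> return 5

Final answer: 5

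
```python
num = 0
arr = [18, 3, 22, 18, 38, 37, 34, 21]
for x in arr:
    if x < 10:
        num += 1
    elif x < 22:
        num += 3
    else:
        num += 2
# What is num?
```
Trace:
  num=0
  num=3, x=18
  num=4, x=3
  num=6, x=22
  num=9, x=18
  num=11, x=38
  num=13, x=37
  num=15, x=34
  num=18, x=21

Final answer: 18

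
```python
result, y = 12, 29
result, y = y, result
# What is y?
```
Trace:
  result=12, y=29
  result=29, y=12

Final answer: 12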